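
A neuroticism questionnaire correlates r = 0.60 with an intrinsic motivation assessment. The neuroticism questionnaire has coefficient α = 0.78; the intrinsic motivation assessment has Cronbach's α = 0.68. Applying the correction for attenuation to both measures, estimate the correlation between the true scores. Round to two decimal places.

r_true = r_obs / √(r_xx · r_yy) = 0.60 / √(0.78 × 0.68) = 0.60 / √0.5304 = 0.60 / 0.7283 ≈ 0.82.

0.82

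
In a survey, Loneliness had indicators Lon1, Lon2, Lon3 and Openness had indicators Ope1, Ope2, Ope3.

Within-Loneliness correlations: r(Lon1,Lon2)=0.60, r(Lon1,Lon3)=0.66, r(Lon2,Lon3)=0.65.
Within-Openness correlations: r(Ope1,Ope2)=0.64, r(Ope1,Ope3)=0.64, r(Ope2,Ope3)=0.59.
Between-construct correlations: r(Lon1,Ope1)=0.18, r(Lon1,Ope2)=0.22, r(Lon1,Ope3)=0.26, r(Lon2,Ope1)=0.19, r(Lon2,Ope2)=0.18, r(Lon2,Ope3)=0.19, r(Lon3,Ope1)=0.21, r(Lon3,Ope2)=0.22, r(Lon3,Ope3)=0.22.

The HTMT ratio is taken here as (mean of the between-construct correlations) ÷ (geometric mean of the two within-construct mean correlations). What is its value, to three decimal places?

Mean heterotrait r = 1.87/9 = 0.2078.
Mean within-Lon = 1.91/3 = 0.6367; mean within-Ope = 1.87/3 = 0.6233.
Geometric mean = √(0.6367 × 0.6233) = 0.6300.
HTMT = 0.2078 / 0.6300 = 0.330.

0.330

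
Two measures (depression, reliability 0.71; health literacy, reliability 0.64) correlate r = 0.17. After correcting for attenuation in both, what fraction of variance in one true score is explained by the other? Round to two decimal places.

Disattenuated r = 0.17 / √(0.71 × 0.64) = 0.17 / 0.6741 = 0.2522.
Shared true-score variance = 0.2522² = 0.0636 ≈ 0.06.

0.06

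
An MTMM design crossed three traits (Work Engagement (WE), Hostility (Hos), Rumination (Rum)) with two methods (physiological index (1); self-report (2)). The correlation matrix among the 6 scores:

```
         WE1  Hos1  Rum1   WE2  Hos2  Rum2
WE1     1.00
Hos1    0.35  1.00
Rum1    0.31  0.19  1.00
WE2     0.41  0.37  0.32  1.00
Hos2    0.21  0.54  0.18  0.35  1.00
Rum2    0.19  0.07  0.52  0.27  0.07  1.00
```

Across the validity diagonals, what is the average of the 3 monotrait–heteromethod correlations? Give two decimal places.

Convergent values: 0.41, 0.54, 0.52; mean = 1.47/3 = 0.49.

0.49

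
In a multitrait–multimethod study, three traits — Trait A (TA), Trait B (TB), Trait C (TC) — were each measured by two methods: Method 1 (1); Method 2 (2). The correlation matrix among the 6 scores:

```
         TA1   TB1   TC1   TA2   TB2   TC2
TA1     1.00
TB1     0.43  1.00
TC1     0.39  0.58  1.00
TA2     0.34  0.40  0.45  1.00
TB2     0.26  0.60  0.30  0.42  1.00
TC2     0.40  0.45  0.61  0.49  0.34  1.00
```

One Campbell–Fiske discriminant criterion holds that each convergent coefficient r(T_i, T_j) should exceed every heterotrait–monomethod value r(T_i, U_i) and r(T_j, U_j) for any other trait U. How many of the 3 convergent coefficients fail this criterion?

1

Checking each validity diagonal entry against its comparison values:
TA (methods 1·2): 0.34 vs {0.43, 0.42, 0.39, 0.49} → fail.
TB (methods 1·2): 0.60 vs {0.43, 0.42, 0.58, 0.34} → pass.
TC (methods 1·2): 0.61 vs {0.39, 0.49, 0.58, 0.34} → pass.
1 of 3 fail.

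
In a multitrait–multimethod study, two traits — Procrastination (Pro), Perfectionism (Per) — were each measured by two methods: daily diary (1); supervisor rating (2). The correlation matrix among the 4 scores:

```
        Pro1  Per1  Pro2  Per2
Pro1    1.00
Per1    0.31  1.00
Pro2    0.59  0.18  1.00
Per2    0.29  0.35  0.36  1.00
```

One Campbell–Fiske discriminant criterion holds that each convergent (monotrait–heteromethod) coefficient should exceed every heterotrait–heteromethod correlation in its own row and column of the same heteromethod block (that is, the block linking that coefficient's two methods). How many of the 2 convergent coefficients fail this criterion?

0

Checking each validity diagonal entry against its comparison values:
Pro (methods 1·2): 0.59 vs {0.29, 0.18} → pass.
Per (methods 1·2): 0.35 vs {0.18, 0.29} → pass.
0 of 2 fail.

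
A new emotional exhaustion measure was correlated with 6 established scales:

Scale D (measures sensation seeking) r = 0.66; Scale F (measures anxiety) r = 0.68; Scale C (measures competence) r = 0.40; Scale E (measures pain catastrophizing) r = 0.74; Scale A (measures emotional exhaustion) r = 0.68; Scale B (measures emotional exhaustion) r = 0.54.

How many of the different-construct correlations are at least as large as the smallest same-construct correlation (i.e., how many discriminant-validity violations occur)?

Convergent (same construct = emotional exhaustion): Scale A, Scale B.
Smallest convergent = 0.54. Discriminant values: 0.66, 0.68, 0.40, 0.74; count ≥ 0.54 → 3.

3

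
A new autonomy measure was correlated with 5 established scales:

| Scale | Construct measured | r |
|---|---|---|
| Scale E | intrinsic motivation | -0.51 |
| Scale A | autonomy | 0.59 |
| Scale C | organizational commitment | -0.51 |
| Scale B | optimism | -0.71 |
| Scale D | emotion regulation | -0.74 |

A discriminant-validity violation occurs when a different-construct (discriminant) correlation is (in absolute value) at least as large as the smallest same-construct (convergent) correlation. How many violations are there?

2

Convergent (same construct = autonomy): Scale A.
Smallest convergent = 0.59. Discriminant |r|: 0.51, 0.51, 0.71, 0.74; count ≥ 0.59 → 2.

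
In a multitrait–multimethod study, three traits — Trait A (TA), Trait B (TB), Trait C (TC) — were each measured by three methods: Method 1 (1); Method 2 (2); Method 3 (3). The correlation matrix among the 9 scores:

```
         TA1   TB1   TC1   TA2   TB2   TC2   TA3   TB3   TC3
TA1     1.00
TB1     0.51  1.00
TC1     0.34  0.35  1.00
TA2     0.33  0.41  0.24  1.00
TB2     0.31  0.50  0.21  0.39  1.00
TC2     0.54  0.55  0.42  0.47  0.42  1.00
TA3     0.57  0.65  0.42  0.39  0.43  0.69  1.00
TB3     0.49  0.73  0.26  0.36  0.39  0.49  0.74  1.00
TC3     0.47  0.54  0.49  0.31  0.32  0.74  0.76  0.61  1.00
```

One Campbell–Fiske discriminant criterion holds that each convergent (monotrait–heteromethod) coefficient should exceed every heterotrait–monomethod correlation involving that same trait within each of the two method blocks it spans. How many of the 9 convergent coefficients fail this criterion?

9

Checking each validity diagonal entry against its comparison values:
TA (methods 1·2): 0.33 vs {0.51, 0.39, 0.34, 0.47} → fail.
TA (methods 1·3): 0.57 vs {0.51, 0.74, 0.34, 0.76} → fail.
TA (methods 2·3): 0.39 vs {0.39, 0.74, 0.47, 0.76} → fail.
TB (methods 1·2): 0.50 vs {0.51, 0.39, 0.35, 0.42} → fail.
TB (methods 1·3): 0.73 vs {0.51, 0.74, 0.35, 0.61} → fail.
TB (methods 2·3): 0.39 vs {0.39, 0.74, 0.42, 0.61} → fail.
TC (methods 1·2): 0.42 vs {0.34, 0.47, 0.35, 0.42} → fail.
TC (methods 1·3): 0.49 vs {0.34, 0.76, 0.35, 0.61} → fail.
TC (methods 2·3): 0.74 vs {0.47, 0.76, 0.42, 0.61} → fail.
9 of 9 fail.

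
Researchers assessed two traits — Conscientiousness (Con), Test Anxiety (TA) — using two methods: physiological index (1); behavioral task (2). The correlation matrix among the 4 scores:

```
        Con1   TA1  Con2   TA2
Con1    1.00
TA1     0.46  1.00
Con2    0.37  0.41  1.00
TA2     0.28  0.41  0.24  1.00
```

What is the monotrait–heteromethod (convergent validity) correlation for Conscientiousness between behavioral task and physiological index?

0.37

Same trait (Con), different methods: r(Con2, Con1) = 0.37.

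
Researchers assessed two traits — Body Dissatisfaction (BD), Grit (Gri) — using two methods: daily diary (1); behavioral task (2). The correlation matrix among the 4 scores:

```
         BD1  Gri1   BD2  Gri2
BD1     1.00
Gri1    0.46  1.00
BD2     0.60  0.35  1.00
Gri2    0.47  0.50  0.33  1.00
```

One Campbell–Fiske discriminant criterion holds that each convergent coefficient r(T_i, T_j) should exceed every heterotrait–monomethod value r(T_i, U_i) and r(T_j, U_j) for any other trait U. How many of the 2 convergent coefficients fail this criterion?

Each convergent coefficient versus the relevant comparison correlations:
BD (methods 1·2): 0.60 vs {0.46, 0.33} → pass.
Gri (methods 1·2): 0.50 vs {0.46, 0.33} → pass.
0 of 2 fail.

0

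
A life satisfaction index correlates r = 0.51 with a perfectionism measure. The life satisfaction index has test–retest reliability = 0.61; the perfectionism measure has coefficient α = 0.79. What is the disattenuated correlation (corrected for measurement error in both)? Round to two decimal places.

0.73

r_true = r_obs / √(r_xx · r_yy) = 0.51 / √(0.61 × 0.79) = 0.51 / √0.4819 = 0.51 / 0.6942 ≈ 0.73.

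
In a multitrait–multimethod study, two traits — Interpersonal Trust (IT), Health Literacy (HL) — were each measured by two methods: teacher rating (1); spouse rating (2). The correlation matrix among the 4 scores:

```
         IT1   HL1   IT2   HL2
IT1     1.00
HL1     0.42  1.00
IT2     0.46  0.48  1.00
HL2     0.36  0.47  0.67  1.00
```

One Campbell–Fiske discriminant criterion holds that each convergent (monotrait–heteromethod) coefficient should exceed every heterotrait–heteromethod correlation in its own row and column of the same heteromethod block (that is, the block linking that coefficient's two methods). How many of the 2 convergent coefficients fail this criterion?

Convergent coefficients and their comparison sets:
IT (methods 1·2): 0.46 vs {0.36, 0.48} → fail.
HL (methods 1·2): 0.47 vs {0.48, 0.36} → fail.
2 of 2 fail.

2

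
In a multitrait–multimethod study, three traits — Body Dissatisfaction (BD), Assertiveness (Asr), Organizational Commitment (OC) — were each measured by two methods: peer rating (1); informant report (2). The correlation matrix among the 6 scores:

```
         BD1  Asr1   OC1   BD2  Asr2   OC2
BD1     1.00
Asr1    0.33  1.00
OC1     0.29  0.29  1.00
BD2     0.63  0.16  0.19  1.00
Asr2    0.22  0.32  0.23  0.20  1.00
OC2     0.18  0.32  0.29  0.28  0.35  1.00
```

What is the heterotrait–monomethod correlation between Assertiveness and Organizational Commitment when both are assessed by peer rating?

0.29

Different traits, same method: r(Asr1, OC1) = 0.29.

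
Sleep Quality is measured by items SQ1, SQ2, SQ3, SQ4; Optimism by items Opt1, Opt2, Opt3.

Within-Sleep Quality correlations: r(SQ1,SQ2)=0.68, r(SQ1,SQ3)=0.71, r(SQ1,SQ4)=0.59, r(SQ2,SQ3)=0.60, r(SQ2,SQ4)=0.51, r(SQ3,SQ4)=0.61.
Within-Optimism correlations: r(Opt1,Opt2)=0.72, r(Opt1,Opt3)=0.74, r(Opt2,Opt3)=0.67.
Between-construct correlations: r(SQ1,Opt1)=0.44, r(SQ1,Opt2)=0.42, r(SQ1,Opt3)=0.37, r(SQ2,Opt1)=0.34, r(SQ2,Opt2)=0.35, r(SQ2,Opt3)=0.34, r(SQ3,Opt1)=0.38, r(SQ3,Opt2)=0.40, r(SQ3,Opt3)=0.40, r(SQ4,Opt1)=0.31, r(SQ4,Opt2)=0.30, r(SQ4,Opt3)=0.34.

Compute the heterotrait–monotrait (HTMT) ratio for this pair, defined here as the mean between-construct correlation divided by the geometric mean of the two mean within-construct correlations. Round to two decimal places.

0.55

Mean heterotrait r = 4.39/12 = 0.3658.
Mean within-SQ = 3.70/6 = 0.6167; mean within-Opt = 2.13/3 = 0.7100.
Geometric mean = √(0.6167 × 0.7100) = 0.6617.
HTMT = 0.3658 / 0.6617 = 0.55.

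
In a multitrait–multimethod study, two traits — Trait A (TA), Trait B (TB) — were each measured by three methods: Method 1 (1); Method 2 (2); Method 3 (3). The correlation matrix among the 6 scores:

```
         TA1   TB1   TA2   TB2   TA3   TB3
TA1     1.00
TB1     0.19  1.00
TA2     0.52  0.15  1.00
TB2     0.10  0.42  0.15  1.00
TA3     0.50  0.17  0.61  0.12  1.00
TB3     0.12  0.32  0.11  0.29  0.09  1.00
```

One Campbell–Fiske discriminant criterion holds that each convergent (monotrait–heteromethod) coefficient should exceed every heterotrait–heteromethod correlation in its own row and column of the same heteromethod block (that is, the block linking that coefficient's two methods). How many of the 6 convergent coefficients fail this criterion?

0

Convergent coefficients and their comparison sets:
TA (methods 1·2): 0.52 vs {0.10, 0.15} → pass.
TA (methods 1·3): 0.50 vs {0.12, 0.17} → pass.
TA (methods 2·3): 0.61 vs {0.11, 0.12} → pass.
TB (methods 1·2): 0.42 vs {0.15, 0.10} → pass.
TB (methods 1·3): 0.32 vs {0.17, 0.12} → pass.
TB (methods 2·3): 0.29 vs {0.12, 0.11} → pass.
0 of 6 fail.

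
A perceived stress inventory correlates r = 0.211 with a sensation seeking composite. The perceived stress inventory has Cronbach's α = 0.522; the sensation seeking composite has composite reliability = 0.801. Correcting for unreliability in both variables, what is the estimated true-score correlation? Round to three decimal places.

0.326

r_true = r_obs / √(r_xx · r_yy) = 0.211 / √(0.522 × 0.801) = 0.211 / √0.418122 = 0.211 / 0.6466 ≈ 0.326.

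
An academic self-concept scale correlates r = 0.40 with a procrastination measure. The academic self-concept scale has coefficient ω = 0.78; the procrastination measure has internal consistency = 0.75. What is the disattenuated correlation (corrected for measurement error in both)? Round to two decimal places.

0.52

r_true = r_obs / √(r_xx · r_yy) = 0.40 / √(0.78 × 0.75) = 0.40 / √0.5850 = 0.40 / 0.7649 ≈ 0.52.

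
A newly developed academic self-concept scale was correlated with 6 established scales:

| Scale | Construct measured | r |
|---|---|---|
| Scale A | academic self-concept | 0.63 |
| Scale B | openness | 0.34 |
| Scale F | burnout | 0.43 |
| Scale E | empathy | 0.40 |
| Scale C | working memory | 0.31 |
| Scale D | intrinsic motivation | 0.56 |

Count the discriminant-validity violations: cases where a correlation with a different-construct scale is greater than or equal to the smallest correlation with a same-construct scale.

Convergent (same construct = academic self-concept): Scale A.
Smallest convergent = 0.63. Discriminant values: 0.34, 0.43, 0.40, 0.31, 0.56; count ≥ 0.63 → 0.

0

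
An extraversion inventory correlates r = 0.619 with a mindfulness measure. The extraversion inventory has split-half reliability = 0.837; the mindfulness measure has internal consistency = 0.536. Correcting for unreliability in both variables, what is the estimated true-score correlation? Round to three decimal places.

0.924

r_true = r_obs / √(r_xx · r_yy) = 0.619 / √(0.837 × 0.536) = 0.619 / √0.448632 = 0.619 / 0.6698 ≈ 0.924.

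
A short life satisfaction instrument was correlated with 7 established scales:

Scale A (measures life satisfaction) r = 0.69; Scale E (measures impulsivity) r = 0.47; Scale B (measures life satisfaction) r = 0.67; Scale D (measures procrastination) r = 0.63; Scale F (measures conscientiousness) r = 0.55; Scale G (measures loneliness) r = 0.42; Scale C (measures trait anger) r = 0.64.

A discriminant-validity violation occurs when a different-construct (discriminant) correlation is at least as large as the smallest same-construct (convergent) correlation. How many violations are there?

0

Convergent (same construct = life satisfaction): Scale A, Scale B.
Smallest convergent = 0.67. Discriminant values: 0.47, 0.63, 0.55, 0.42, 0.64; count ≥ 0.67 → 0.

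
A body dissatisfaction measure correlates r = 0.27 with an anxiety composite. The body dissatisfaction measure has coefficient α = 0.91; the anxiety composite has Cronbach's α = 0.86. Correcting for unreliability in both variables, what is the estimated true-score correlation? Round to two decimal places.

r_true = r_obs / √(r_xx · r_yy) = 0.27 / √(0.91 × 0.86) = 0.27 / √0.7826 = 0.27 / 0.8846 ≈ 0.31.

0.31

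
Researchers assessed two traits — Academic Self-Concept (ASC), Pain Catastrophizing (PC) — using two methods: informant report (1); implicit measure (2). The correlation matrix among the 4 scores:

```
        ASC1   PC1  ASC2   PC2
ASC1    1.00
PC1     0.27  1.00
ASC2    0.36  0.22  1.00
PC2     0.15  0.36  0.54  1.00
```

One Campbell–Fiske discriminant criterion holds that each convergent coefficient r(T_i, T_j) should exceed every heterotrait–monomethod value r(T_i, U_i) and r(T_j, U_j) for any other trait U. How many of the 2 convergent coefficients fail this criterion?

2

Each convergent coefficient versus the relevant comparison correlations:
ASC (methods 1·2): 0.36 vs {0.27, 0.54} → fail.
PC (methods 1·2): 0.36 vs {0.27, 0.54} → fail.
2 of 2 fail.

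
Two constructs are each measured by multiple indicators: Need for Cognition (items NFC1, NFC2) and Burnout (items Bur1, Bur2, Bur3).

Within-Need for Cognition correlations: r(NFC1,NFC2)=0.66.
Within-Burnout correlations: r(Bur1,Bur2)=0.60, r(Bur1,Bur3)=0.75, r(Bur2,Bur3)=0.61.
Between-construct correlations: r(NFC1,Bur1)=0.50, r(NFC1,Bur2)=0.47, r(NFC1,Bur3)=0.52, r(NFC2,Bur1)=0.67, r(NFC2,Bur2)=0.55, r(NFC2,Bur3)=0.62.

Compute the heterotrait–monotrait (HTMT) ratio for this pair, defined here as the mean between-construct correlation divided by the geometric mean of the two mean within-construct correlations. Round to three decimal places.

Between-construct mean = 3.33/6 = 0.5550.
Mean within-NFC = 0.66/1 = 0.6600; mean within-Bur = 1.96/3 = 0.6533.
Geometric mean = √(0.6600 × 0.6533) = 0.6566.
HTMT = 0.5550 / 0.6566 = 0.845.

0.845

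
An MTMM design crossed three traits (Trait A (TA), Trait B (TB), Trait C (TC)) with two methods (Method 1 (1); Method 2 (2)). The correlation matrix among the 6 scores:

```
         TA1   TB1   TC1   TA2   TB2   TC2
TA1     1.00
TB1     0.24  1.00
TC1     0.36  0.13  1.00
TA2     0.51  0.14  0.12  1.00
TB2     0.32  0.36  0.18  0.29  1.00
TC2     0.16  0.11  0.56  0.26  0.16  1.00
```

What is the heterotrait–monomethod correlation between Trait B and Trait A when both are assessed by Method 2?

0.29

Different traits, same method: r(TB2, TA2) = 0.29.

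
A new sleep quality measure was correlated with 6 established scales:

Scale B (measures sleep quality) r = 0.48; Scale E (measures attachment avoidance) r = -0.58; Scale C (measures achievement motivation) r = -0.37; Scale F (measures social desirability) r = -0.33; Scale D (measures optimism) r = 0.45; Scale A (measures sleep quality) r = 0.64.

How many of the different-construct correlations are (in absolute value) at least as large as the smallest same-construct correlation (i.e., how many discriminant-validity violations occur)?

1

Convergent (same construct = sleep quality): Scale B, Scale A.
Smallest convergent = 0.48. Discriminant |r|: 0.58, 0.37, 0.33, 0.45; count ≥ 0.48 → 1.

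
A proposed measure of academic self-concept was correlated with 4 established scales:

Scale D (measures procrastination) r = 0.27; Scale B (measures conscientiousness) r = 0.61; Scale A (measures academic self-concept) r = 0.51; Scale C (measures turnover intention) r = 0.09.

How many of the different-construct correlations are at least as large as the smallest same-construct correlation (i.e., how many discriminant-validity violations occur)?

Convergent (same construct = academic self-concept): Scale A.
Smallest convergent = 0.51. Discriminant values: 0.27, 0.61, 0.09; count ≥ 0.51 → 1.

1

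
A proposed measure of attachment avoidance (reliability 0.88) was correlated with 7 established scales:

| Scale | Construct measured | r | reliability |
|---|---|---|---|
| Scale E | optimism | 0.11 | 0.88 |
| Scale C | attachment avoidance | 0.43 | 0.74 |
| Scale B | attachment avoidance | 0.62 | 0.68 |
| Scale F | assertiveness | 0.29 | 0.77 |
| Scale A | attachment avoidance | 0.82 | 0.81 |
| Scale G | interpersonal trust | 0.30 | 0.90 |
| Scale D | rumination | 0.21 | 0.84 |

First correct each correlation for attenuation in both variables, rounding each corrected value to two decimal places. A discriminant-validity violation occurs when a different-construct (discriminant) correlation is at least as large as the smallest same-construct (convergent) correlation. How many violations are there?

0

Disattenuated r (r / √(r_scale · r_new)):
  Scale E (disc): 0.11 / √(0.88·0.88) = 0.13
  Scale C (conv): 0.43 / √(0.74·0.88) = 0.53
  Scale B (conv): 0.62 / √(0.68·0.88) = 0.80
  Scale F (disc): 0.29 / √(0.77·0.88) = 0.35
  Scale A (conv): 0.82 / √(0.81·0.88) = 0.97
  Scale G (disc): 0.30 / √(0.90·0.88) = 0.34
  Scale D (disc): 0.21 / √(0.84·0.88) = 0.24
Smallest convergent = 0.53. Discriminant values: 0.13, 0.35, 0.34, 0.24; count ≥ 0.53 → 0.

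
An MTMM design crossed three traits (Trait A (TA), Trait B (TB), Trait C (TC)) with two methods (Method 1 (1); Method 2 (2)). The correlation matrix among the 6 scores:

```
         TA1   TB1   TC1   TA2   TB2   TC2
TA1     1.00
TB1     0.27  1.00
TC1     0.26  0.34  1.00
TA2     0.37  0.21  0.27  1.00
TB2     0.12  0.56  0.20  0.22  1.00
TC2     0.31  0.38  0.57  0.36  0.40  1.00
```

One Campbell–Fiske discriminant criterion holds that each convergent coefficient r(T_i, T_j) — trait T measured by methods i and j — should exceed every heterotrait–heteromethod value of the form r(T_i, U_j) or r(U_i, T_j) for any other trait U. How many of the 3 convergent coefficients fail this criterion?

Checking each validity diagonal entry against its comparison values:
TA (methods 1·2): 0.37 vs {0.12, 0.21, 0.31, 0.27} → pass.
TB (methods 1·2): 0.56 vs {0.21, 0.12, 0.38, 0.20} → pass.
TC (methods 1·2): 0.57 vs {0.27, 0.31, 0.20, 0.38} → pass.
0 of 3 fail.

0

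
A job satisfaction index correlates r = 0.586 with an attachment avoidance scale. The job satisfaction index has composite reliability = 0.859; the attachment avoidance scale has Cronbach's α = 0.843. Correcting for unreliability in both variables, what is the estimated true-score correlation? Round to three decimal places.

0.689

r_true = r_obs / √(r_xx · r_yy) = 0.586 / √(0.859 × 0.843) = 0.586 / √0.724137 = 0.586 / 0.8510 ≈ 0.689.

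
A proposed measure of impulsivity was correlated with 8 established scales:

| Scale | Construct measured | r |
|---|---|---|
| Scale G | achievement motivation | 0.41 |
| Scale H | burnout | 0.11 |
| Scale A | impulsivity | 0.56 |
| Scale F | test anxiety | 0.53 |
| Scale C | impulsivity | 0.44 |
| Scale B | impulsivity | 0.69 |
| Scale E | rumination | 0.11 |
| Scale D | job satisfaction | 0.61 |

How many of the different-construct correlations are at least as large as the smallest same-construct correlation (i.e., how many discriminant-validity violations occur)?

2

Convergent (same construct = impulsivity): Scale A, Scale C, Scale B.
Smallest convergent = 0.44. Discriminant values: 0.41, 0.11, 0.53, 0.11, 0.61; count ≥ 0.44 → 2.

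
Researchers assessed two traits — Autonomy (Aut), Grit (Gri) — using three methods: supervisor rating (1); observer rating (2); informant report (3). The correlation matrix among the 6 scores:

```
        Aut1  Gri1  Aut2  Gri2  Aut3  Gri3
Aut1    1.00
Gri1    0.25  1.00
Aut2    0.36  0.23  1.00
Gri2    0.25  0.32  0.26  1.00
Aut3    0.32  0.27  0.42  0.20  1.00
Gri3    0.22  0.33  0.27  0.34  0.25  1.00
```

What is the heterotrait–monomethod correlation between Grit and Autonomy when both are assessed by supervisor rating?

Different traits, same method: r(Gri1, Aut1) = 0.25.

0.25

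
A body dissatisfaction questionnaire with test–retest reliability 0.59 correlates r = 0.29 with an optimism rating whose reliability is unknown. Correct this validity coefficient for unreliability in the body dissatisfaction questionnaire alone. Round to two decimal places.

0.38

Single correction: r_c = r_obs / √r_xx = 0.29 / √0.59 = 0.29 / 0.7681 ≈ 0.38.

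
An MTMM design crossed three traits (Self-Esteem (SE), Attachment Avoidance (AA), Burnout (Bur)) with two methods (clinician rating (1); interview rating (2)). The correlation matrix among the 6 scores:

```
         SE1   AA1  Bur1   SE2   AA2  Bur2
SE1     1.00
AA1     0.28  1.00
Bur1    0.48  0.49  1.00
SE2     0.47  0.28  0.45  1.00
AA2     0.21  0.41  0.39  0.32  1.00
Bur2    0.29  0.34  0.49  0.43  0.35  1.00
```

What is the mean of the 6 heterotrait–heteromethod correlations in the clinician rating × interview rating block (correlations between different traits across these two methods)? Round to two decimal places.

0.33

HTHM values (method 1 × method 2): 0.21, 0.29, 0.28, 0.34, 0.45, 0.39; mean = 1.96/6 = 0.33.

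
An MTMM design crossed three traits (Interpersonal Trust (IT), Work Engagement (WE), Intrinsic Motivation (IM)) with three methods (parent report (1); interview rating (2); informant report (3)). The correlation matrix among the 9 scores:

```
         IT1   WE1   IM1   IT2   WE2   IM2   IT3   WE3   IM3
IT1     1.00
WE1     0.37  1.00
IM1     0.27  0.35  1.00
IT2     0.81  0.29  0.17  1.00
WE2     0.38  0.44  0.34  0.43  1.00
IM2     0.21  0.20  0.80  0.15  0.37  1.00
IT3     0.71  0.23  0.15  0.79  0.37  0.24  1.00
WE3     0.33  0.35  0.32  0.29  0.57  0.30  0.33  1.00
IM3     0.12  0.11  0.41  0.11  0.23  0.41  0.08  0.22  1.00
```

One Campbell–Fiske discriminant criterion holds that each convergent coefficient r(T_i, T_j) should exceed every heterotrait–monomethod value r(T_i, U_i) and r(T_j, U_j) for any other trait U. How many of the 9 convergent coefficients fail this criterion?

Each convergent coefficient versus the relevant comparison correlations:
IT (methods 1·2): 0.81 vs {0.37, 0.43, 0.27, 0.15} → pass.
IT (methods 1·3): 0.71 vs {0.37, 0.33, 0.27, 0.08} → pass.
IT (methods 2·3): 0.79 vs {0.43, 0.33, 0.15, 0.08} → pass.
WE (methods 1·2): 0.44 vs {0.37, 0.43, 0.35, 0.37} → pass.
WE (methods 1·3): 0.35 vs {0.37, 0.33, 0.35, 0.22} → fail.
WE (methods 2·3): 0.57 vs {0.43, 0.33, 0.37, 0.22} → pass.
IM (methods 1·2): 0.80 vs {0.27, 0.15, 0.35, 0.37} → pass.
IM (methods 1·3): 0.41 vs {0.27, 0.08, 0.35, 0.22} → pass.
IM (methods 2·3): 0.41 vs {0.15, 0.08, 0.37, 0.22} → pass.
1 of 9 fail.

1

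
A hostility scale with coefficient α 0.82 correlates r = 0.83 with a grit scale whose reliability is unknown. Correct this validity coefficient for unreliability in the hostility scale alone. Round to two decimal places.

Single correction: r_c = r_obs / √r_xx = 0.83 / √0.82 = 0.83 / 0.9055 ≈ 0.92.

0.92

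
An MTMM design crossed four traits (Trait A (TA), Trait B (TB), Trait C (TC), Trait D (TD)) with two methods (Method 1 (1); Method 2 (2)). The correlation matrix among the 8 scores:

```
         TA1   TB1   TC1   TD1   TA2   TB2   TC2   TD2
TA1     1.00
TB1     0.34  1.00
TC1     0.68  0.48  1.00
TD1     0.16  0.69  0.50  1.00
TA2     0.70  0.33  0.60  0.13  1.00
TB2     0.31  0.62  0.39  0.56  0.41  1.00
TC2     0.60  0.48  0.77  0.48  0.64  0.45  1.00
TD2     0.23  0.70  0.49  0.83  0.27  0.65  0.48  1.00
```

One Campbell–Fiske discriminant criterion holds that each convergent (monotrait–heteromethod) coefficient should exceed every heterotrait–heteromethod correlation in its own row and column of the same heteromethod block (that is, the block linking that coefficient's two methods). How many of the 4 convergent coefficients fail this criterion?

Convergent coefficients and their comparison sets:
TA (methods 1·2): 0.70 vs {0.31, 0.33, 0.60, 0.60, 0.23, 0.13} → pass.
TB (methods 1·2): 0.62 vs {0.33, 0.31, 0.48, 0.39, 0.70, 0.56} → fail.
TC (methods 1·2): 0.77 vs {0.60, 0.60, 0.39, 0.48, 0.49, 0.48} → pass.
TD (methods 1·2): 0.83 vs {0.13, 0.23, 0.56, 0.70, 0.48, 0.49} → pass.
1 of 4 fail.

1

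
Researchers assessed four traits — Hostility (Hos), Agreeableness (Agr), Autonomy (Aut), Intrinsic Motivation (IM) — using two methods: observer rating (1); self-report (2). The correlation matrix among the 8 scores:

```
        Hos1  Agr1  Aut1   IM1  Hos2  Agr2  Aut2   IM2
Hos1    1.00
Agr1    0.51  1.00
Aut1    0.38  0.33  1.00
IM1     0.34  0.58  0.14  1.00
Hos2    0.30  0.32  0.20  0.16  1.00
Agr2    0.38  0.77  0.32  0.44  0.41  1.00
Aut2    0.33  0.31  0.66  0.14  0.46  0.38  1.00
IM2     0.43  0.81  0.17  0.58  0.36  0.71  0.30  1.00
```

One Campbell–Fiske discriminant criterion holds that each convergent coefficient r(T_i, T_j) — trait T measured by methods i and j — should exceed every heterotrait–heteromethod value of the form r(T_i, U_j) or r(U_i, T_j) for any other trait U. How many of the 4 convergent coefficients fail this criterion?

3

Each convergent coefficient versus the relevant comparison correlations:
Hos (methods 1·2): 0.30 vs {0.38, 0.32, 0.33, 0.20, 0.43, 0.16} → fail.
Agr (methods 1·2): 0.77 vs {0.32, 0.38, 0.31, 0.32, 0.81, 0.44} → fail.
Aut (methods 1·2): 0.66 vs {0.20, 0.33, 0.32, 0.31, 0.17, 0.14} → pass.
IM (methods 1·2): 0.58 vs {0.16, 0.43, 0.44, 0.81, 0.14, 0.17} → fail.
3 of 4 fail.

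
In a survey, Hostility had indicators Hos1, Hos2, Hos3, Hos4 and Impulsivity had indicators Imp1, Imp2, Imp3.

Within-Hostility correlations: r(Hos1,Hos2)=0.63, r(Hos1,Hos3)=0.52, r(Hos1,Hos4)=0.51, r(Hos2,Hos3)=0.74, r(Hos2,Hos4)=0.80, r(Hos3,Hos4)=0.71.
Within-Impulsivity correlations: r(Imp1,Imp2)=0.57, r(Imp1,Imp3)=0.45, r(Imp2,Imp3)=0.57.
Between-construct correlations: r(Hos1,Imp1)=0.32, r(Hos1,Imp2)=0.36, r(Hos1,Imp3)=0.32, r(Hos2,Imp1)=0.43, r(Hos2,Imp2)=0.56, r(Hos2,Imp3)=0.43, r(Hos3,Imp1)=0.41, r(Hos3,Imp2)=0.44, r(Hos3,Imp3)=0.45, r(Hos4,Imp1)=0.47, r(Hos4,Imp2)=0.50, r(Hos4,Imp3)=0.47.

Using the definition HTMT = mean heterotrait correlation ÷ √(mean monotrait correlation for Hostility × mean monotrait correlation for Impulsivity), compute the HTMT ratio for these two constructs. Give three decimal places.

Mean between = 5.16/12 = 0.4300.
Mean within-Hos = 3.91/6 = 0.6517; mean within-Imp = 1.59/3 = 0.5300.
Geometric mean = √(0.6517 × 0.5300) = 0.5877.
HTMT = 0.4300 / 0.5877 = 0.732.

0.732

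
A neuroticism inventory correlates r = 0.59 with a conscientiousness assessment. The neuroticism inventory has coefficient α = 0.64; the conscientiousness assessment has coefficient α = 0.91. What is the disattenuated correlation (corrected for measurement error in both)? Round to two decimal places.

0.77

r_true = r_obs / √(r_xx · r_yy) = 0.59 / √(0.64 × 0.91) = 0.59 / √0.5824 = 0.59 / 0.7632 ≈ 0.77.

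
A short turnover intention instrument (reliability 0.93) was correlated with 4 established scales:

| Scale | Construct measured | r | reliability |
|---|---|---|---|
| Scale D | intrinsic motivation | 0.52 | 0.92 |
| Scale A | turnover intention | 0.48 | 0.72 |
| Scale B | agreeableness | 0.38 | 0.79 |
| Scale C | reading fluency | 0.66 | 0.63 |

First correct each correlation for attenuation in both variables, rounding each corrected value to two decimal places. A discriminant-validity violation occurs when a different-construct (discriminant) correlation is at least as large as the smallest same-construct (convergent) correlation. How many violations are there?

1

Disattenuated r (r / √(r_scale · r_new)):
  Scale D (disc): 0.52 / √(0.92·0.93) = 0.56
  Scale A (conv): 0.48 / √(0.72·0.93) = 0.59
  Scale B (disc): 0.38 / √(0.79·0.93) = 0.44
  Scale C (disc): 0.66 / √(0.63·0.93) = 0.86
Smallest convergent = 0.59. Discriminant values: 0.56, 0.44, 0.86; count ≥ 0.59 → 1.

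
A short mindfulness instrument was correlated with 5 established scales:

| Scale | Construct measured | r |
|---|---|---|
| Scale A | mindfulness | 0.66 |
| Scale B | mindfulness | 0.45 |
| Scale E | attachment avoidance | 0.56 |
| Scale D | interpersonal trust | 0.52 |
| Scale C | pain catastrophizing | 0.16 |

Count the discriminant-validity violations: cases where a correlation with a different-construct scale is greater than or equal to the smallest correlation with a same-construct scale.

2

Convergent (same construct = mindfulness): Scale A, Scale B.
Smallest convergent = 0.45. Discriminant values: 0.56, 0.52, 0.16; count ≥ 0.45 → 2.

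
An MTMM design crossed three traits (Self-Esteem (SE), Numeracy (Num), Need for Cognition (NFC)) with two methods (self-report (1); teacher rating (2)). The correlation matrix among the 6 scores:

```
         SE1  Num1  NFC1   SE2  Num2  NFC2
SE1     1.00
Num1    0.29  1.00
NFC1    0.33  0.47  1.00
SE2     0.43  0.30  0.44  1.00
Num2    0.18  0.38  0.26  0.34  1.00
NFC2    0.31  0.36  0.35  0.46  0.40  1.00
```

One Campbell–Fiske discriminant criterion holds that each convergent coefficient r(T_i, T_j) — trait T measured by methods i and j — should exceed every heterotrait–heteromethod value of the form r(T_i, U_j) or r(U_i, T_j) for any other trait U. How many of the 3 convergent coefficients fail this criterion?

2

Checking each validity diagonal entry against its comparison values:
SE (methods 1·2): 0.43 vs {0.18, 0.30, 0.31, 0.44} → fail.
Num (methods 1·2): 0.38 vs {0.30, 0.18, 0.36, 0.26} → pass.
NFC (methods 1·2): 0.35 vs {0.44, 0.31, 0.26, 0.36} → fail.
2 of 3 fail.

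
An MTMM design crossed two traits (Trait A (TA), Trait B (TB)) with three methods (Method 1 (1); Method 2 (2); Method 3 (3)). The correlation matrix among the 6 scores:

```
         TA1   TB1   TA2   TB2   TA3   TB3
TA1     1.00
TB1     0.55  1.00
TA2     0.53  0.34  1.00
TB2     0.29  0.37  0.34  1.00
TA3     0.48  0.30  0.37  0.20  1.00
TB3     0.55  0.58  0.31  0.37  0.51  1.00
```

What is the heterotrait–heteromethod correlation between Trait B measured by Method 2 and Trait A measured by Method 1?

Different traits and methods: r(TB2, TA1) = 0.29.

0.29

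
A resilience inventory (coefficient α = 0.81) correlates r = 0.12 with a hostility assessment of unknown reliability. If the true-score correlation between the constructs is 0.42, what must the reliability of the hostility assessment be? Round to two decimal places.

r_true = r_obs / √(r_xx · r_yy) ⇒ 0.42 = 0.12 / √(0.81 · r_yy).
√(0.81 · r_yy) = 0.12 / 0.42 = 0.2857; 0.81 · r_yy = 0.0816; r_yy = 0.0816 / 0.81 ≈ 0.10.

0.10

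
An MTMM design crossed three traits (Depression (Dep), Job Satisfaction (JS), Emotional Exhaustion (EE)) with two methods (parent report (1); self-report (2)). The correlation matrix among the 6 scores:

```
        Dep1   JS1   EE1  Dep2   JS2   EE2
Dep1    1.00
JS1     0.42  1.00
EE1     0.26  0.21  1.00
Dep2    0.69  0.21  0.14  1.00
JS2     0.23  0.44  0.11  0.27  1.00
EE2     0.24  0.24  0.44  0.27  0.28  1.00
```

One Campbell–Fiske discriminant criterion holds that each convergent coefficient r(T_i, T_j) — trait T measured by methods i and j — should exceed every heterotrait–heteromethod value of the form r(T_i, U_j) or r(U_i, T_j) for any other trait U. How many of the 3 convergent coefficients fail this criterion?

Checking each validity diagonal entry against its comparison values:
Dep (methods 1·2): 0.69 vs {0.23, 0.21, 0.24, 0.14} → pass.
JS (methods 1·2): 0.44 vs {0.21, 0.23, 0.24, 0.11} → pass.
EE (methods 1·2): 0.44 vs {0.14, 0.24, 0.11, 0.24} → pass.
0 of 3 fail.

0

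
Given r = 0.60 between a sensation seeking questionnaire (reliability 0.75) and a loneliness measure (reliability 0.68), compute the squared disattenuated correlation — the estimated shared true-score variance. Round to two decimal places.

0.71

Disattenuated r = 0.60 / √(0.75 × 0.68) = 0.60 / 0.7141 = 0.8402.
Shared true-score variance = 0.8402² = 0.7059 ≈ 0.71.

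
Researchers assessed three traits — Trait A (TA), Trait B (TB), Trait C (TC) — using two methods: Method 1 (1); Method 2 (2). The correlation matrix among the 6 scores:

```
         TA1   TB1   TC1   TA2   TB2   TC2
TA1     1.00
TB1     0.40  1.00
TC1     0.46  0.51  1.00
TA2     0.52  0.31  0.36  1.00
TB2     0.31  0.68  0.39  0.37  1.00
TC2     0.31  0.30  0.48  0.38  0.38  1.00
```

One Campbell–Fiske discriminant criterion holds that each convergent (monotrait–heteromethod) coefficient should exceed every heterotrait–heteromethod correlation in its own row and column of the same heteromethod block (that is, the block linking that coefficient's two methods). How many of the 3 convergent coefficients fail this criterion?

0

Each convergent coefficient versus the relevant comparison correlations:
TA (methods 1·2): 0.52 vs {0.31, 0.31, 0.31, 0.36} → pass.
TB (methods 1·2): 0.68 vs {0.31, 0.31, 0.30, 0.39} → pass.
TC (methods 1·2): 0.48 vs {0.36, 0.31, 0.39, 0.30} → pass.
0 of 3 fail.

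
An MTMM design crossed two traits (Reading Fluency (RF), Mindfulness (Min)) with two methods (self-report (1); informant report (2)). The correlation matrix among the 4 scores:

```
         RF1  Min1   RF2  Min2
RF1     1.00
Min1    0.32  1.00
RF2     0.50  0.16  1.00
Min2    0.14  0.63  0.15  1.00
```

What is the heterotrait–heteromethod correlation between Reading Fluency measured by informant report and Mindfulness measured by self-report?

0.16

Different traits and methods: r(RF2, Min1) = 0.16.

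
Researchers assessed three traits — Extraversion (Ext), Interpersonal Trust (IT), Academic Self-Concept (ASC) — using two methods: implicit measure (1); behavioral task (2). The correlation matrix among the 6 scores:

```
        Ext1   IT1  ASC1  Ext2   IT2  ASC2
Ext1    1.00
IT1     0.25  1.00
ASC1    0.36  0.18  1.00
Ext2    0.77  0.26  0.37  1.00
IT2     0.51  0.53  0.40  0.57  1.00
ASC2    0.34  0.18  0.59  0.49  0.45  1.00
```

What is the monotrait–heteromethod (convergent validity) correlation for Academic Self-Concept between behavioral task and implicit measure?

0.59

Same trait (ASC), different methods: r(ASC2, ASC1) = 0.59.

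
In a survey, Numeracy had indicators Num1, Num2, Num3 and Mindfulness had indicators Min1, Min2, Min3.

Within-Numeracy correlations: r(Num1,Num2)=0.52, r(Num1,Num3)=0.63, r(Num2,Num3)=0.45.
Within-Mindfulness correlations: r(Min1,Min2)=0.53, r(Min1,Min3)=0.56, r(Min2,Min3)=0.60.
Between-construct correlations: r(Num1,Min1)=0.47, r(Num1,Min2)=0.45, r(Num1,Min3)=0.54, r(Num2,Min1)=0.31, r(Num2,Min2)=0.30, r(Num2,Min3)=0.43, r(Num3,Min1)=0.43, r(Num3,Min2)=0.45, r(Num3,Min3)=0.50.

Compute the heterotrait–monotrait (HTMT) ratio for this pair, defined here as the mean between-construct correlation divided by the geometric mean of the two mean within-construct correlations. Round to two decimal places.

0.79

Mean heterotrait r = 3.88/9 = 0.4311.
Mean within-Num = 1.60/3 = 0.5333; mean within-Min = 1.69/3 = 0.5633.
Geometric mean = √(0.5333 × 0.5633) = 0.5481.
HTMT = 0.4311 / 0.5481 = 0.79.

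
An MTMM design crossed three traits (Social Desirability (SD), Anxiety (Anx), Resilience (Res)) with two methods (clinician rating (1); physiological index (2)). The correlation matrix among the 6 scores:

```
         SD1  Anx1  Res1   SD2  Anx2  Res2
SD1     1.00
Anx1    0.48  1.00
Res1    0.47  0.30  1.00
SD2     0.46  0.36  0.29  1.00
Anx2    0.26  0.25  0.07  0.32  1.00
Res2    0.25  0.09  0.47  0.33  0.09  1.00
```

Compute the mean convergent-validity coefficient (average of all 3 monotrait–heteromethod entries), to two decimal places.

Convergent values: 0.46, 0.25, 0.47; mean = 1.18/3 = 0.39.

0.39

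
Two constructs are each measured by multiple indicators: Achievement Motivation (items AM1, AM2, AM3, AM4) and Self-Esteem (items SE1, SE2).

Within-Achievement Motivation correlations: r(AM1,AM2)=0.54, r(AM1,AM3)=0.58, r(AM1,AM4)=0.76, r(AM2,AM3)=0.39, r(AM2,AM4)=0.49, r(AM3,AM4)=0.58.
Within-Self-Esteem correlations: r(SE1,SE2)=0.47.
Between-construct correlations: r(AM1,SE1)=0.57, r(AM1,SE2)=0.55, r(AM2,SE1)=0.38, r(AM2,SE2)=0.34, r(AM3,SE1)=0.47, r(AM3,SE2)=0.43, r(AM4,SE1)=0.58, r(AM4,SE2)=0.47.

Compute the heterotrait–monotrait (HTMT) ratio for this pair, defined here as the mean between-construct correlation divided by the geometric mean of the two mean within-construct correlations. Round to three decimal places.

0.926

Between-construct mean = 3.79/8 = 0.4738.
Mean within-AM = 3.34/6 = 0.5567; mean within-SE = 0.47/1 = 0.4700.
Geometric mean = √(0.5567 × 0.4700) = 0.5115.
HTMT = 0.4738 / 0.5115 = 0.926.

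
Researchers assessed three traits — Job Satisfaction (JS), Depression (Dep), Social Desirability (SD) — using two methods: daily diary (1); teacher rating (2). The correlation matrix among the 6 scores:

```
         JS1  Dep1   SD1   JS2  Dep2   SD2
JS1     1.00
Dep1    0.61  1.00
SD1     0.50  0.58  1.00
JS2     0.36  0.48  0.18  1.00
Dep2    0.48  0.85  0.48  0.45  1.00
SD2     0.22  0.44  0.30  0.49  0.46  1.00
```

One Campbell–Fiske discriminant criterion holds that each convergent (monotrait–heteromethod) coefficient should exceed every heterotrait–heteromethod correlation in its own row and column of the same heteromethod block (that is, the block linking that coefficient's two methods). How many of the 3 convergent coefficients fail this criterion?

2

Convergent coefficients and their comparison sets:
JS (methods 1·2): 0.36 vs {0.48, 0.48, 0.22, 0.18} → fail.
Dep (methods 1·2): 0.85 vs {0.48, 0.48, 0.44, 0.48} → pass.
SD (methods 1·2): 0.30 vs {0.18, 0.22, 0.48, 0.44} → fail.
2 of 3 fail.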